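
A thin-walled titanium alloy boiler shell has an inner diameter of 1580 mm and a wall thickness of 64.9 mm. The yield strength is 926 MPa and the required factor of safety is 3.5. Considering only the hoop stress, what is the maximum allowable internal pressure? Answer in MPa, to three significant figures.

p_allow = 21.7 MPa

σ_allow = 926/3.5 = 264.6 MPa.
σ_h = pD/(2t) → p_allow = 2σ_allow t/D = 2×264.6×64.9/1580 = 21.74 MPa.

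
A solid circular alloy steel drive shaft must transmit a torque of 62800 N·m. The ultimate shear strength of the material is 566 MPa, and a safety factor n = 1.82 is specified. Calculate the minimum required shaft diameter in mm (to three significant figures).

Allowable shear stress τ_allow = 566/1.82 = 311.0 MPa.
For a solid shaft τ = 16T/(πd³), so d³ = 16T/(π τ_allow) = 16×6.2800×10^7/(π×311.0) = 1.028×10^6 mm³.
d = (1.028×10^6)^(1/3) = 100.9 mm.

d = 101 mm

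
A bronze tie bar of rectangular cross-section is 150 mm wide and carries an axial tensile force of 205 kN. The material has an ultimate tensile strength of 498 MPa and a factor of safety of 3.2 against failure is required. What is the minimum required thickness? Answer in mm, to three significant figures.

σ_allow = 498/3.2 = 155.6 MPa.
Required area A = F/σ_allow = 205000/155.6 = 1317 mm².
t = A/w = 1317/150 = 8.782 mm.

t = 8.78 mm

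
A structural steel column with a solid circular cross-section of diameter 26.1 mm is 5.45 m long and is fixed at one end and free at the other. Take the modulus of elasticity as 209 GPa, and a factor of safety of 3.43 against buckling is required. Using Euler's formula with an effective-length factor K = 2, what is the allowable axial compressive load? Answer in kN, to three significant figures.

I = πd⁴/64 = π×26.1⁴/64 = 22780 mm⁴.
Effective length L_e = KL = 2×5.45 m = 10900 mm.
Euler critical load P_cr = π²EI/L_e² = π²×209000×22780/10900² = 395.5 N.
P_allow = P_cr/n = 395.5/3.43 = 115.3 N.

P_allow = 0.115 kN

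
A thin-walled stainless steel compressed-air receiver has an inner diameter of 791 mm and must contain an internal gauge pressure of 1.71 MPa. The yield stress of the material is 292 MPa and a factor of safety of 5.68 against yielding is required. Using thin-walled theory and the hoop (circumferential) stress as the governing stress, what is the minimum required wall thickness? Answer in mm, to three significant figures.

σ_allow = 292/5.68 = 51.41 MPa.
Hoop stress σ_h = pD/(2t), so t = pD/(2σ_allow) = 1.71×791/(2×51.41) = 13.16 mm.

t = 13.2 mm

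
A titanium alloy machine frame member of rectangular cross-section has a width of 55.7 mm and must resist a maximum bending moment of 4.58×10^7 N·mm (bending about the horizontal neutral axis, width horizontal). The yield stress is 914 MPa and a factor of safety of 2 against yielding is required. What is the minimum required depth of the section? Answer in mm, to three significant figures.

h = 104 mm

σ_allow = 914/2 = 457.0 MPa.
For a rectangular section σ = 6M/(bh²), so h² = 6M/(b σ_allow) = 6×4.5800×10^7/(55.7×457.0) = 10800 mm².
h = 103.9 mm.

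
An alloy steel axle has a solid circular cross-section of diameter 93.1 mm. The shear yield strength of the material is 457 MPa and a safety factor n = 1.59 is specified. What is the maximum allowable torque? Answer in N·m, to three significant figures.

τ_allow = 457/1.59 = 287.4 MPa.
For a solid shaft T_allow = τ_allow·πd³/16; πd³/16 = π×93.1³/16 = 158400 mm³.
T_allow = 287.4×158400 = 4.554×10^7 N·mm = 45540 N·m.

T_allow = 45500 N·m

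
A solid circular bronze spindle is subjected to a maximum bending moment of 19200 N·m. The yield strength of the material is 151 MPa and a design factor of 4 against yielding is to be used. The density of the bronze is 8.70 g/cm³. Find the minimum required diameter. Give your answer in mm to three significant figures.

d = 173 mm

σ_allow = 151/4 = 37.75 MPa.
For a solid circular section σ = 32M/(πd³), so d³ = 32M/(π σ_allow) = 32×1.9200×10^7/(π×37.75) = 5.181×10^6 mm³.
d = 173.0 mm.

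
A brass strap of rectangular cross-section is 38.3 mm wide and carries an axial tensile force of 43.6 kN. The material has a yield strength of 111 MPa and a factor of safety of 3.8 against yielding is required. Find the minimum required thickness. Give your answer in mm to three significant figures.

σ_allow = 111/3.8 = 29.21 MPa.
Required area A = F/σ_allow = 43600/29.21 = 1493 mm².
t = A/w = 1493/38.3 = 38.97 mm.

t = 39.0 mm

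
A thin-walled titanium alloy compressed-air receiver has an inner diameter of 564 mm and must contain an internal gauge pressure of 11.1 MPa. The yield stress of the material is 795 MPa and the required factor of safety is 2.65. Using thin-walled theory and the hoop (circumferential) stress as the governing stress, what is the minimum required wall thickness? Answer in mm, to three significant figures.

t = 10.4 mm

σ_allow = 795/2.65 = 300.0 MPa.
Hoop stress σ_h = pD/(2t), so t = pD/(2σ_allow) = 11.1×564/(2×300.0) = 10.43 mm.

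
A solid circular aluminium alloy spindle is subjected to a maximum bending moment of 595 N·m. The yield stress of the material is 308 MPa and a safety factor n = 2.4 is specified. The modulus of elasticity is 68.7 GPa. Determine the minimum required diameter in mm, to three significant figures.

σ_allow = 308/2.4 = 128.3 MPa.
For a solid circular section σ = 32M/(πd³), so d³ = 32M/(π σ_allow) = 32×595000/(π×128.3) = 47230 mm³.
d = 36.15 mm.

d = 36.1 mm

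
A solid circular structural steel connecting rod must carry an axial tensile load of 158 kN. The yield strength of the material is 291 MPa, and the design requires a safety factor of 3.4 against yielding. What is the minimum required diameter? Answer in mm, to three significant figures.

d = 48.5 mm

Allowable stress σ_allow = 291/3.4 = 85.59 MPa.
Required area A = F/σ_allow = 158000/85.59 = 1846 mm².
A = πd²/4 → d = √(4A/π) = 48.48 mm.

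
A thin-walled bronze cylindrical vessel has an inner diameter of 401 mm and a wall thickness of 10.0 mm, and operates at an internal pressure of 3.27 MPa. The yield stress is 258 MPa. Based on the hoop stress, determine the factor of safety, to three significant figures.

σ_h = pD/(2t) = 3.27×401/(2×10.0) = 65.56 MPa.
n = 258/65.56 = 3.935.

n = 3.94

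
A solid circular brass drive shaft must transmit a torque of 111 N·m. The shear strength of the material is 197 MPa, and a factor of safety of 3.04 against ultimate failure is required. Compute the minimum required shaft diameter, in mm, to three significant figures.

Allowable shear stress τ_allow = 197/3.04 = 64.80 MPa.
For a solid shaft τ = 16T/(πd³), so d³ = 16T/(π τ_allow) = 16×111000/(π×64.80) = 8724 mm³.
d = (8724)^(1/3) = 20.59 mm.

d = 20.6 mm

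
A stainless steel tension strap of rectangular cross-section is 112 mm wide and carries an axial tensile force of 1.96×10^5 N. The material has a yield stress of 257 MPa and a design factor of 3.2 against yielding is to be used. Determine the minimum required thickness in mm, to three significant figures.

σ_allow = 257/3.2 = 80.31 MPa.
Required area A = F/σ_allow = 196000/80.31 = 2440 mm².
t = A/w = 2440/112 = 21.79 mm.

t = 21.8 mm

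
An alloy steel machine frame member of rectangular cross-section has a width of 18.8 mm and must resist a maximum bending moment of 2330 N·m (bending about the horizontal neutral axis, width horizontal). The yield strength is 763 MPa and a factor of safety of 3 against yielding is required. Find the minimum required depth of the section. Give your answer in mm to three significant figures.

σ_allow = 763/3 = 254.3 MPa.
For a rectangular section σ = 6M/(bh²), so h² = 6M/(b σ_allow) = 6×2330000/(18.8×254.3) = 2924 mm².
h = 54.07 mm.

h = 54.1 mm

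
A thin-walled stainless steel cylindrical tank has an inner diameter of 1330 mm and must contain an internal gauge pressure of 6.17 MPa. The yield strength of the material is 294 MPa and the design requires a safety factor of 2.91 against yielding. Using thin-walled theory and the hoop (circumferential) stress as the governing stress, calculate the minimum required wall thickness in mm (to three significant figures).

σ_allow = 294/2.91 = 101.0 MPa.
Hoop stress σ_h = pD/(2t), so t = pD/(2σ_allow) = 6.17×1330/(2×101.0) = 40.61 mm.

t = 40.6 mm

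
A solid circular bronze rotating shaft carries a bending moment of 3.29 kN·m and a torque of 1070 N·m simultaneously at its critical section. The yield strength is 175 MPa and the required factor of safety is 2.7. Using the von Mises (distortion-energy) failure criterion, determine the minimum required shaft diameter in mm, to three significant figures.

d = 81.3 mm

σ_allow = σ_y/n = 175/2.7 = 64.81 MPa.
For a solid shaft σ_b = 32M/(πd³) and τ = 16T/(πd³), so the von Mises stress is σ' = (16/πd³)·√(4M²+3T²).
√(4M²+3T²) = √(4×(3.290×10^6)² + 3×(1.070×10^6)²) = 6.836×10^6 N·mm.
d³ = 16×6.836×10^6/(π×64.81) = 537200 mm³.
d = 81.29 mm.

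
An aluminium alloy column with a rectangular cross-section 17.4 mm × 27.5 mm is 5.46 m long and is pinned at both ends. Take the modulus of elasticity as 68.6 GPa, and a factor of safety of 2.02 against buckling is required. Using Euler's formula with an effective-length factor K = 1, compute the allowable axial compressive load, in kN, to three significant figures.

Buckling occurs about the weak axis: I_min = h·b³/12 = 27.5×17.4³/12 = 12070 mm⁴ (b = 17.4 mm is the smaller dimension).
Effective length L_e = KL = 1×5.46 m = 5460 mm.
Euler critical load P_cr = π²EI/L_e² = π²×68600×12070/5460² = 274.2 N.
P_allow = P_cr/n = 274.2/2.02 = 135.7 N.

P_allow = 0.136 kN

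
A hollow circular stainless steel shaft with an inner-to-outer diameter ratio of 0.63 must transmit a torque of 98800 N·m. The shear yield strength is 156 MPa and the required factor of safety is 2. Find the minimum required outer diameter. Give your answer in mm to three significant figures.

d_o = 197 mm

τ_allow = 156/2 = 78.00 MPa.
For a hollow shaft τ = 16T/[πd_o³(1−k⁴)] with k = 0.63, so 1−k⁴ = 0.8425.
d_o³ = 16T/[π τ_allow (1−k⁴)] = 16×9.8800×10^7/(π×78.00×0.8425) = 7.657×10^6 mm³.
d_o = 197.1 mm.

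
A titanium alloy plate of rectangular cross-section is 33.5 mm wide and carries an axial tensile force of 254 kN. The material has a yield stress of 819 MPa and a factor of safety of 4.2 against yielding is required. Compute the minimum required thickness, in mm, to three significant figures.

t = 38.9 mm

σ_allow = 819/4.2 = 195.0 MPa.
Required area A = F/σ_allow = 254000/195.0 = 1303 mm².
t = A/w = 1303/33.5 = 38.88 mm.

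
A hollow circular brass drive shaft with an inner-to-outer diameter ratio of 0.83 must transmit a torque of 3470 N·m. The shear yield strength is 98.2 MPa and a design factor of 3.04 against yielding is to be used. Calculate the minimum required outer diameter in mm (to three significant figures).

d_o = 101 mm

τ_allow = 98.2/3.04 = 32.30 MPa.
For a hollow shaft τ = 16T/[πd_o³(1−k⁴)] with k = 0.83, so 1−k⁴ = 0.5254.
d_o³ = 16T/[π τ_allow (1−k⁴)] = 16×3470000/(π×32.30×0.5254) = 1.041×10^6 mm³.
d_o = 101.4 mm.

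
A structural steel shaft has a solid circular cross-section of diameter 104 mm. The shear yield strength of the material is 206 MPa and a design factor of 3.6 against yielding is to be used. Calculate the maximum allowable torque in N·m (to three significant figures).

T_allow = 12600 N·m

τ_allow = 206/3.6 = 57.22 MPa.
For a solid shaft T_allow = τ_allow·πd³/16; πd³/16 = π×104³/16 = 220900 mm³.
T_allow = 57.22×220900 = 1.264×10^7 N·mm = 12640 N·m.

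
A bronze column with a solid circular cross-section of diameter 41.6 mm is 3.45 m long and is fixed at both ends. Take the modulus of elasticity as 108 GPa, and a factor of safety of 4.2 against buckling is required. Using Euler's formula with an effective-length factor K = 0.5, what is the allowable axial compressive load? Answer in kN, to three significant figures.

P_allow = 12.5 kN

I = πd⁴/64 = π×41.6⁴/64 = 147000 mm⁴.
Effective length L_e = KL = 0.5×3.45 m = 1725 mm.
Euler critical load P_cr = π²EI/L_e² = π²×108000×147000/1725² = 52660 N.
P_allow = P_cr/n = 52660/4.2 = 12540 N.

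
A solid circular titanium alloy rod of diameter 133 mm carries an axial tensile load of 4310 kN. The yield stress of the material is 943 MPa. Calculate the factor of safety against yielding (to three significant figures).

n = 3.04

A = πd²/4 = 13890 mm².
σ = F/A = 4310000/13890 = 310.2 MPa.
n = 943/310.2 = 3.040.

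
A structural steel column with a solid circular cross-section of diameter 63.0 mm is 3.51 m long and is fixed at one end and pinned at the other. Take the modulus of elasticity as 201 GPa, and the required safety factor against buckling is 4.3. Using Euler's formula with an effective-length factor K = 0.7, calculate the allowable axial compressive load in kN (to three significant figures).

I = πd⁴/64 = π×63.0⁴/64 = 773300 mm⁴.
Effective length L_e = KL = 0.7×3.51 m = 2457 mm.
Euler critical load P_cr = π²EI/L_e² = π²×201000×773300/2457² = 254100 N.
P_allow = P_cr/n = 254100/4.3 = 59090 N.

P_allow = 59.1 kN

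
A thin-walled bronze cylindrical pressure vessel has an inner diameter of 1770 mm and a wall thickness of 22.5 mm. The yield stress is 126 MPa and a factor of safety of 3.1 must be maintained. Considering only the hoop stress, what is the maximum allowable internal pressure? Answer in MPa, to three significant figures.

p_allow = 1.03 MPa

σ_allow = 126/3.1 = 40.65 MPa.
σ_h = pD/(2t) → p_allow = 2σ_allow t/D = 2×40.65×22.5/1770 = 1.033 MPa.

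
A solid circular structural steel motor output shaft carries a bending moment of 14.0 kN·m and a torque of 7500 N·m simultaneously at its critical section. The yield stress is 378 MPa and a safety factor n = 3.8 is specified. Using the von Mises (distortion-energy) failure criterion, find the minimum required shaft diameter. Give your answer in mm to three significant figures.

d = 116 mm

σ_allow = σ_y/n = 378/3.8 = 99.47 MPa.
For a solid shaft σ_b = 32M/(πd³) and τ = 16T/(πd³), so the von Mises stress is σ' = (16/πd³)·√(4M²+3T²).
√(4M²+3T²) = √(4×(1.400×10^7)² + 3×(7.500×10^6)²) = 3.087×10^7 N·mm.
d³ = 16×3.087×10^7/(π×99.47) = 1.580×10^6 mm³.
d = 116.5 mm.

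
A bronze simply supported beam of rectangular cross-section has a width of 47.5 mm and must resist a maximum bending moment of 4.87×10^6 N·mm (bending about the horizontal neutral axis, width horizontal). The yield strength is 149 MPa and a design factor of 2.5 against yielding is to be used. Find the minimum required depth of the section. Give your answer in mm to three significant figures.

σ_allow = 149/2.5 = 59.60 MPa.
For a rectangular section σ = 6M/(bh²), so h² = 6M/(b σ_allow) = 6×4870000/(47.5×59.60) = 10320 mm².
h = 101.6 mm.

h = 102 mm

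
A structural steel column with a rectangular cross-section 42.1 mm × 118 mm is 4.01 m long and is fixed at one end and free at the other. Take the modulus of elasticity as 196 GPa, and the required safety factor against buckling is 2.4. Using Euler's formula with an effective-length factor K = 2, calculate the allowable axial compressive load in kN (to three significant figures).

P_allow = 9.19 kN

Buckling occurs about the weak axis: I_min = h·b³/12 = 118×42.1³/12 = 733700 mm⁴ (b = 42.1 mm is the smaller dimension).
Effective length L_e = KL = 2×4.01 m = 8020 mm.
Euler critical load P_cr = π²EI/L_e² = π²×196000×733700/8020² = 22070 N.
P_allow = P_cr/n = 22070/2.4 = 9195 N.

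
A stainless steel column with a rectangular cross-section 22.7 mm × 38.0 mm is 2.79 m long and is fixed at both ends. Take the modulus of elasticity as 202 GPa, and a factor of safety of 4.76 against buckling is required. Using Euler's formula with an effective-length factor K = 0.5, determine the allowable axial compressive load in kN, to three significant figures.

Buckling occurs about the weak axis: I_min = h·b³/12 = 38.0×22.7³/12 = 37040 mm⁴ (b = 22.7 mm is the smaller dimension).
Effective length L_e = KL = 0.5×2.79 m = 1395 mm.
Euler critical load P_cr = π²EI/L_e² = π²×202000×37040/1395² = 37950 N.
P_allow = P_cr/n = 37950/4.76 = 7972 N.

P_allow = 7.97 kN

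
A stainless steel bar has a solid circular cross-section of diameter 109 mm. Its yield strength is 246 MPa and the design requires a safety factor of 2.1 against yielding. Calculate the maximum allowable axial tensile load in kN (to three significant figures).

σ_allow = 246/2.1 = 117.1 MPa.
A = πd²/4 = π×109²/4 = 9331 mm².
F_allow = σ_allow × A = 117.1×9331 = 1.093×10^6 N.

F_allow = 1090 kN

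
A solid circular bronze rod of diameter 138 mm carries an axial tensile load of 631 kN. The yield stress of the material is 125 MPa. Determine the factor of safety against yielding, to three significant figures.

A = πd²/4 = 14960 mm².
σ = F/A = 631000/14960 = 42.19 MPa.
n = 125/42.19 = 2.963.

n = 2.96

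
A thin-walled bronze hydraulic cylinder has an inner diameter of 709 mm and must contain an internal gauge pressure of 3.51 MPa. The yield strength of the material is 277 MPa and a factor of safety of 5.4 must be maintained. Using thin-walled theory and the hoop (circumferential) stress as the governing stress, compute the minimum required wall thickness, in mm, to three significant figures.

σ_allow = 277/5.4 = 51.30 MPa.
Hoop stress σ_h = pD/(2t), so t = pD/(2σ_allow) = 3.51×709/(2×51.30) = 24.26 mm.

t = 24.3 mm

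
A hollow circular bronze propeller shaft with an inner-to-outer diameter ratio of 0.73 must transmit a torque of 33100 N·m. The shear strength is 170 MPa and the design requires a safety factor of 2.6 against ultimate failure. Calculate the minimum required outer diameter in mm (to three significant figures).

d_o = 153 mm

τ_allow = 170/2.6 = 65.38 MPa.
For a hollow shaft τ = 16T/[πd_o³(1−k⁴)] with k = 0.73, so 1−k⁴ = 0.7160.
d_o³ = 16T/[π τ_allow (1−k⁴)] = 16×3.3100×10^7/(π×65.38×0.7160) = 3.601×10^6 mm³.
d_o = 153.3 mm.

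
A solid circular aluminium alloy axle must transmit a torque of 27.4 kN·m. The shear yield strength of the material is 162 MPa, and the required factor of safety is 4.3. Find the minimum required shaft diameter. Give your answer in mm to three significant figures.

d = 155 mm

Allowable shear stress τ_allow = 162/4.3 = 37.67 MPa.
For a solid shaft τ = 16T/(πd³), so d³ = 16T/(π τ_allow) = 16×2.7400×10^7/(π×37.67) = 3.704×10^6 mm³.
d = (3.704×10^6)^(1/3) = 154.7 mm.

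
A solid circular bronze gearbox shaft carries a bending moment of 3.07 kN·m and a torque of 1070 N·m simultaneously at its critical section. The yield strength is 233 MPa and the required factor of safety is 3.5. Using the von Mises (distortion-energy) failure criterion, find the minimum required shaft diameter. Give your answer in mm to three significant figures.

σ_allow = σ_y/n = 233/3.5 = 66.57 MPa.
For a solid shaft σ_b = 32M/(πd³) and τ = 16T/(πd³), so the von Mises stress is σ' = (16/πd³)·√(4M²+3T²).
√(4M²+3T²) = √(4×(3.070×10^6)² + 3×(1.070×10^6)²) = 6.414×10^6 N·mm.
d³ = 16×6.414×10^6/(π×66.57) = 490700 mm³.
d = 78.87 mm.

d = 78.9 mm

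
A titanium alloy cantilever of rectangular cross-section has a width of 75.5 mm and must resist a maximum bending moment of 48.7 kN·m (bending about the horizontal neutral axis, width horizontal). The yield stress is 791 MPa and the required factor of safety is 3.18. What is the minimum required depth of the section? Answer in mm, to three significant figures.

σ_allow = 791/3.18 = 248.7 MPa.
For a rectangular section σ = 6M/(bh²), so h² = 6M/(b σ_allow) = 6×4.8700×10^7/(75.5×248.7) = 15560 mm².
h = 124.7 mm.

h = 125 mm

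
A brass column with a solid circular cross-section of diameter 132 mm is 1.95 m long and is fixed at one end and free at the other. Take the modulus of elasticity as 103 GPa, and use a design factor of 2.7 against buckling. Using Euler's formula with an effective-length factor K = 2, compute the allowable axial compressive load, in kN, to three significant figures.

I = πd⁴/64 = π×132⁴/64 = 1.490×10^7 mm⁴.
Effective length L_e = KL = 2×1.95 m = 3900 mm.
Euler critical load P_cr = π²EI/L_e² = π²×103000×1.490×10^7/3900² = 996000 N.
P_allow = P_cr/n = 996000/2.7 = 368900 N.

P_allow = 369 kN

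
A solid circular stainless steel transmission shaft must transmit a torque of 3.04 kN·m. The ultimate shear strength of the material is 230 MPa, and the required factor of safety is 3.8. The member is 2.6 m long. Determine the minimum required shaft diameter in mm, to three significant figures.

Allowable shear stress τ_allow = 230/3.8 = 60.53 MPa.
For a solid shaft τ = 16T/(πd³), so d³ = 16T/(π τ_allow) = 16×3040000/(π×60.53) = 255800 mm³.
d = (255800)^(1/3) = 63.48 mm.

d = 63.5 mm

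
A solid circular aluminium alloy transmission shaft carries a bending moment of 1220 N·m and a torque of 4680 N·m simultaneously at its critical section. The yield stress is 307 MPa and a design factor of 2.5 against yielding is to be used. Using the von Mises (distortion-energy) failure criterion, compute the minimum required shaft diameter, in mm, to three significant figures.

d = 70.5 mm

σ_allow = σ_y/n = 307/2.5 = 122.8 MPa.
For a solid shaft σ_b = 32M/(πd³) and τ = 16T/(πd³), so the von Mises stress is σ' = (16/πd³)·√(4M²+3T²).
√(4M²+3T²) = √(4×(1.220×10^6)² + 3×(4.680×10^6)²) = 8.465×10^6 N·mm.
d³ = 16×8.465×10^6/(π×122.8) = 351100 mm³.
d = 70.55 mm.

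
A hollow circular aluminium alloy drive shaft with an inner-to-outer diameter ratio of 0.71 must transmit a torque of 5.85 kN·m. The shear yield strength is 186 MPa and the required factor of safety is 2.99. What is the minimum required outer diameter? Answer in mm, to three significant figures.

τ_allow = 186/2.99 = 62.21 MPa.
For a hollow shaft τ = 16T/[πd_o³(1−k⁴)] with k = 0.71, so 1−k⁴ = 0.7459.
d_o³ = 16T/[π τ_allow (1−k⁴)] = 16×5850000/(π×62.21×0.7459) = 642100 mm³.
d_o = 86.27 mm.

d_o = 86.3 mm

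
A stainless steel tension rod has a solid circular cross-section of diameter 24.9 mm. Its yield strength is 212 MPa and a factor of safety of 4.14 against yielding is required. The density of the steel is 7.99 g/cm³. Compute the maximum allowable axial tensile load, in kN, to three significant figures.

F_allow = 24.9 kN

σ_allow = 212/4.14 = 51.21 MPa.
A = πd²/4 = π×24.9²/4 = 487.0 mm².
F_allow = σ_allow × A = 51.21×487.0 = 24940 N.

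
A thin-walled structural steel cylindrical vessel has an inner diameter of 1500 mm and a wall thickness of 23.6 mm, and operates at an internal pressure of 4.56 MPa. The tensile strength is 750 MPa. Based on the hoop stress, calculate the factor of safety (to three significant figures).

σ_h = pD/(2t) = 4.56×1500/(2×23.6) = 144.9 MPa.
n = 750/144.9 = 5.175.

n = 5.18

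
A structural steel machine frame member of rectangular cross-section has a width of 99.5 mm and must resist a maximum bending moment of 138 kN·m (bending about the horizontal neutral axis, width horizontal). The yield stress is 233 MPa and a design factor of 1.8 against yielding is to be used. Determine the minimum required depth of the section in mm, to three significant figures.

σ_allow = 233/1.8 = 129.4 MPa.
For a rectangular section σ = 6M/(bh²), so h² = 6M/(b σ_allow) = 6×1.3800×10^8/(99.5×129.4) = 64290 mm².
h = 253.5 mm.

h = 254 mm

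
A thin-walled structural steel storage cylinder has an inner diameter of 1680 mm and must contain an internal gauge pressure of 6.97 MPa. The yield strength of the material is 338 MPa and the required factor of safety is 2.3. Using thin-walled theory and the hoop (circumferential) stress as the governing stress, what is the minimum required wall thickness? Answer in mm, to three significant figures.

t = 39.8 mm

σ_allow = 338/2.3 = 147.0 MPa.
Hoop stress σ_h = pD/(2t), so t = pD/(2σ_allow) = 6.97×1680/(2×147.0) = 39.84 mm.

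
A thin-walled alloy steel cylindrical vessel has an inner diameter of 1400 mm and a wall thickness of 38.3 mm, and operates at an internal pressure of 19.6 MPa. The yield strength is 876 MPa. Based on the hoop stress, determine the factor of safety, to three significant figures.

n = 2.45

σ_h = pD/(2t) = 19.6×1400/(2×38.3) = 358.2 MPa.
n = 876/358.2 = 2.445.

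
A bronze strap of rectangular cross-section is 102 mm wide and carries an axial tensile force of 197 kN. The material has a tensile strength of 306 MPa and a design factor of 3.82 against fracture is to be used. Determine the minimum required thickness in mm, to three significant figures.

σ_allow = 306/3.82 = 80.10 MPa.
Required area A = F/σ_allow = 197000/80.10 = 2459 mm².
t = A/w = 2459/102 = 24.11 mm.

t = 24.1 mm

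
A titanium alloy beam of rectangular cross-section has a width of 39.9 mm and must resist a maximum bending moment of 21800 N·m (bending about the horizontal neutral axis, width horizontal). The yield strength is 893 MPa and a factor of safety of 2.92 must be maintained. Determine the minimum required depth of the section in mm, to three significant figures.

σ_allow = 893/2.92 = 305.8 MPa.
For a rectangular section σ = 6M/(bh²), so h² = 6M/(b σ_allow) = 6×2.1800×10^7/(39.9×305.8) = 10720 mm².
h = 103.5 mm.

h = 104 mm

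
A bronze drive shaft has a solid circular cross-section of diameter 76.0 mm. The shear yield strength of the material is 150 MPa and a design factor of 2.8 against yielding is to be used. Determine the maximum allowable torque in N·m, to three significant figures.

τ_allow = 150/2.8 = 53.57 MPa.
For a solid shaft T_allow = τ_allow·πd³/16; πd³/16 = π×76.0³/16 = 86190 mm³.
T_allow = 53.57×86190 = 4.617×10^6 N·mm = 4617 N·m.

T_allow = 4620 N·m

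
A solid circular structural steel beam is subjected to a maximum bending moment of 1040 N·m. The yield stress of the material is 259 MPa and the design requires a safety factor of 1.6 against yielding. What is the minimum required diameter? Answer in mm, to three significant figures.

σ_allow = 259/1.6 = 161.9 MPa.
For a solid circular section σ = 32M/(πd³), so d³ = 32M/(π σ_allow) = 32×1040000/(π×161.9) = 65440 mm³.
d = 40.30 mm.

d = 40.3 mm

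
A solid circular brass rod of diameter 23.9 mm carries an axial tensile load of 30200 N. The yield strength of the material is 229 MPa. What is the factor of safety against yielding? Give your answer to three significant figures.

A = πd²/4 = 448.6 mm².
σ = F/A = 30200/448.6 = 67.32 MPa.
n = 229/67.32 = 3.402.

n = 3.40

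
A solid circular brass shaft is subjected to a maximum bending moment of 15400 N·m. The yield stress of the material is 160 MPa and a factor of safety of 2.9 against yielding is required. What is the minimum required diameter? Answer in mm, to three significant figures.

d = 142 mm

σ_allow = 160/2.9 = 55.17 MPa.
For a solid circular section σ = 32M/(πd³), so d³ = 32M/(π σ_allow) = 32×1.5400×10^7/(π×55.17) = 2.843×10^6 mm³.
d = 141.7 mm.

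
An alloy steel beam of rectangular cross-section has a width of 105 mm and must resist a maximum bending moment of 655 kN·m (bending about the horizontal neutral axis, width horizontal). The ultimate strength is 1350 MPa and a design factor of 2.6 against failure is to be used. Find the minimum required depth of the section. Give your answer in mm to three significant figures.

σ_allow = 1350/2.6 = 519.2 MPa.
For a rectangular section σ = 6M/(bh²), so h² = 6M/(b σ_allow) = 6×6.5500×10^8/(105×519.2) = 72080 mm².
h = 268.5 mm.

h = 268 mm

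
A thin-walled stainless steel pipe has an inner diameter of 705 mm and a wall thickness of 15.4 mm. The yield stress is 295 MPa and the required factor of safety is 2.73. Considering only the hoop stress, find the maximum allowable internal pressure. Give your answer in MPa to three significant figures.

σ_allow = 295/2.73 = 108.1 MPa.
σ_h = pD/(2t) → p_allow = 2σ_allow t/D = 2×108.1×15.4/705 = 4.721 MPa.

p_allow = 4.72 MPa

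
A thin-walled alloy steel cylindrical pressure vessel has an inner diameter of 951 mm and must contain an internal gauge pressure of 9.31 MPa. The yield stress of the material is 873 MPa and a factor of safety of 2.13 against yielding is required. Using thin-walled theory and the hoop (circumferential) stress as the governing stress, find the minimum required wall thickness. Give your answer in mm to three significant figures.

σ_allow = 873/2.13 = 409.9 MPa.
Hoop stress σ_h = pD/(2t), so t = pD/(2σ_allow) = 9.31×951/(2×409.9) = 10.80 mm.

t = 10.8 mm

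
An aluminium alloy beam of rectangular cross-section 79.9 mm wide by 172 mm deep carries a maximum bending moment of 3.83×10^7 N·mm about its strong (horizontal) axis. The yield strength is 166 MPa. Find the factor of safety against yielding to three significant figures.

n = 1.71

Section modulus S = bh²/6 = 79.9×172²/6 = 394000 mm³.
σ = M/S = 3.8300×10^7/394000 = 97.22 MPa.
n = 166/97.22 = 1.708.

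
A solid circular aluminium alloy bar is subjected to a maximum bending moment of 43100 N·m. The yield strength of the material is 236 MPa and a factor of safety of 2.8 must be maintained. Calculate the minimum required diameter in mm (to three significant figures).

σ_allow = 236/2.8 = 84.29 MPa.
For a solid circular section σ = 32M/(πd³), so d³ = 32M/(π σ_allow) = 32×4.3100×10^7/(π×84.29) = 5.209×10^6 mm³.
d = 173.3 mm.

d = 173 mm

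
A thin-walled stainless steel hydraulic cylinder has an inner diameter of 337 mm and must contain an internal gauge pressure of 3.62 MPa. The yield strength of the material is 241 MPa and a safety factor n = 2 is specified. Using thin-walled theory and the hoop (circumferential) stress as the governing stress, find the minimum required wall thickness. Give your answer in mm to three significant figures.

t = 5.06 mm

σ_allow = 241/2 = 120.5 MPa.
Hoop stress σ_h = pD/(2t), so t = pD/(2σ_allow) = 3.62×337/(2×120.5) = 5.062 mm.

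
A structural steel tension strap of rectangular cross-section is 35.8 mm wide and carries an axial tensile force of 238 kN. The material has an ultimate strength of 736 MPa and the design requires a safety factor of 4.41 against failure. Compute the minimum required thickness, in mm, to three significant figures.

t = 39.8 mm

σ_allow = 736/4.41 = 166.9 MPa.
Required area A = F/σ_allow = 238000/166.9 = 1426 mm².
t = A/w = 1426/35.8 = 39.83 mm.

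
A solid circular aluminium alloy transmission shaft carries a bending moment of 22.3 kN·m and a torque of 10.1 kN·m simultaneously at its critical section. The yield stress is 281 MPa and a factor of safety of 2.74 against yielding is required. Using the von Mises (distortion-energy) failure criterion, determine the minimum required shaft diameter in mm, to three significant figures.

d = 133 mm

σ_allow = σ_y/n = 281/2.74 = 102.6 MPa.
For a solid shaft σ_b = 32M/(πd³) and τ = 16T/(πd³), so the von Mises stress is σ' = (16/πd³)·√(4M²+3T²).
√(4M²+3T²) = √(4×(2.230×10^7)² + 3×(1.010×10^7)²) = 4.791×10^7 N·mm.
d³ = 16×4.791×10^7/(π×102.6) = 2.379×10^6 mm³.
d = 133.5 mm.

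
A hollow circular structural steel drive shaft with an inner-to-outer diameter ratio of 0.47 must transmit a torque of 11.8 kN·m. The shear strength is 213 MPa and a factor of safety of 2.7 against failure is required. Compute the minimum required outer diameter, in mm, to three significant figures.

τ_allow = 213/2.7 = 78.89 MPa.
For a hollow shaft τ = 16T/[πd_o³(1−k⁴)] with k = 0.47, so 1−k⁴ = 0.9512.
d_o³ = 16T/[π τ_allow (1−k⁴)] = 16×1.1800×10^7/(π×78.89×0.9512) = 800900 mm³.
d_o = 92.87 mm.

d_o = 92.9 mm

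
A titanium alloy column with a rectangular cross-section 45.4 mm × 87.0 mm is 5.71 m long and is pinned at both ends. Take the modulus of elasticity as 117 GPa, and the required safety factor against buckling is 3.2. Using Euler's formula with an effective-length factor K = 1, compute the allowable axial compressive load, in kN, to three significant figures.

P_allow = 7.51 kN

Buckling occurs about the weak axis: I_min = h·b³/12 = 87.0×45.4³/12 = 678400 mm⁴ (b = 45.4 mm is the smaller dimension).
Effective length L_e = KL = 1×5.71 m = 5710 mm.
Euler critical load P_cr = π²EI/L_e² = π²×117000×678400/5710² = 24030 N.
P_allow = P_cr/n = 24030/3.2 = 7509 N.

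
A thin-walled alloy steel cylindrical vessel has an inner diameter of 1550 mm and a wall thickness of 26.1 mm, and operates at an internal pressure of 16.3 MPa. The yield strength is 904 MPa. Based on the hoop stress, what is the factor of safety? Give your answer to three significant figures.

σ_h = pD/(2t) = 16.3×1550/(2×26.1) = 484.0 MPa.
n = 904/484.0 = 1.868.

n = 1.87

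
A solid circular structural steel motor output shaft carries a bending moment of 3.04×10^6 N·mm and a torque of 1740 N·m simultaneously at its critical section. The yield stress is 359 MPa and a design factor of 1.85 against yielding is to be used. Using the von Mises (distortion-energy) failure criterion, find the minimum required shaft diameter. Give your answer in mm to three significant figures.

σ_allow = σ_y/n = 359/1.85 = 194.1 MPa.
For a solid shaft σ_b = 32M/(πd³) and τ = 16T/(πd³), so the von Mises stress is σ' = (16/πd³)·√(4M²+3T²).
√(4M²+3T²) = √(4×(3.040×10^6)² + 3×(1.740×10^6)²) = 6.786×10^6 N·mm.
d³ = 16×6.786×10^6/(π×194.1) = 178100 mm³.
d = 56.26 mm.

d = 56.3 mm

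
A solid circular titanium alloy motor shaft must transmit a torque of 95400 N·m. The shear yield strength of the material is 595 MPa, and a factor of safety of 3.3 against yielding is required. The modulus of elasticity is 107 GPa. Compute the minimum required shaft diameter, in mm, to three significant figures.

Allowable shear stress τ_allow = 595/3.3 = 180.3 MPa.
For a solid shaft τ = 16T/(πd³), so d³ = 16T/(π τ_allow) = 16×9.5400×10^7/(π×180.3) = 2.695×10^6 mm³.
d = (2.695×10^6)^(1/3) = 139.2 mm.

d = 139 mm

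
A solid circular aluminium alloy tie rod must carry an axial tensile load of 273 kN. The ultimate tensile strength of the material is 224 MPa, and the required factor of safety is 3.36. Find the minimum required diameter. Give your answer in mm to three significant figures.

d = 72.2 mm

Allowable stress σ_allow = 224/3.36 = 66.67 MPa.
Required area A = F/σ_allow = 273000/66.67 = 4095 mm².
A = πd²/4 → d = √(4A/π) = 72.21 mm.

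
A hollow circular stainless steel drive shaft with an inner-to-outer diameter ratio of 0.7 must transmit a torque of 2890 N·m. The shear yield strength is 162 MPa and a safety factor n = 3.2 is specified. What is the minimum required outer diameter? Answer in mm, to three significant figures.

τ_allow = 162/3.2 = 50.62 MPa.
For a hollow shaft τ = 16T/[πd_o³(1−k⁴)] with k = 0.7, so 1−k⁴ = 0.7599.
d_o³ = 16T/[π τ_allow (1−k⁴)] = 16×2890000/(π×50.62×0.7599) = 382600 mm³.
d_o = 72.60 mm.

d_o = 72.6 mm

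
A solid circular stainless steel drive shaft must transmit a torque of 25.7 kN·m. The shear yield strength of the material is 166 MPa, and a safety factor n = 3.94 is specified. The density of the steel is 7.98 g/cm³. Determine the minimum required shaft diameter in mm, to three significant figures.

Allowable shear stress τ_allow = 166/3.94 = 42.13 MPa.
For a solid shaft τ = 16T/(πd³), so d³ = 16T/(π τ_allow) = 16×2.5700×10^7/(π×42.13) = 3.107×10^6 mm³.
d = (3.107×10^6)^(1/3) = 145.9 mm.

d = 146 mm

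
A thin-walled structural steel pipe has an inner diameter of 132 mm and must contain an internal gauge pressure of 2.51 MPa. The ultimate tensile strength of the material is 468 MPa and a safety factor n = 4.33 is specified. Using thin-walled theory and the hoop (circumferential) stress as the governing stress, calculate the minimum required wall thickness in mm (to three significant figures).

σ_allow = 468/4.33 = 108.1 MPa.
Hoop stress σ_h = pD/(2t), so t = pD/(2σ_allow) = 2.51×132/(2×108.1) = 1.533 mm.

t = 1.53 mm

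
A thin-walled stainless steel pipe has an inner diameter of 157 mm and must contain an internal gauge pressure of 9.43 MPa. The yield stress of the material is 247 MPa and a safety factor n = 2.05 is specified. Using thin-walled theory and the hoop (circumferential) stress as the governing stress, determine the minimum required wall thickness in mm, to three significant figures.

t = 6.14 mm

σ_allow = 247/2.05 = 120.5 MPa.
Hoop stress σ_h = pD/(2t), so t = pD/(2σ_allow) = 9.43×157/(2×120.5) = 6.144 mm.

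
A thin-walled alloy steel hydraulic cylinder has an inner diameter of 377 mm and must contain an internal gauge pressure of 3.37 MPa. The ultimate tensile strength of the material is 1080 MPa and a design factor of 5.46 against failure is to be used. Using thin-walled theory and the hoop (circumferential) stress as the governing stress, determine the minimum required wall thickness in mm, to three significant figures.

σ_allow = 1080/5.46 = 197.8 MPa.
Hoop stress σ_h = pD/(2t), so t = pD/(2σ_allow) = 3.37×377/(2×197.8) = 3.212 mm.

t = 3.21 mm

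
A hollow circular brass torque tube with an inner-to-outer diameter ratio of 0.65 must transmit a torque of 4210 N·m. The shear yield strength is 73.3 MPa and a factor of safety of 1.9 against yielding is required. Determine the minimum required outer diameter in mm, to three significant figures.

τ_allow = 73.3/1.9 = 38.58 MPa.
For a hollow shaft τ = 16T/[πd_o³(1−k⁴)] with k = 0.65, so 1−k⁴ = 0.8215.
d_o³ = 16T/[π τ_allow (1−k⁴)] = 16×4210000/(π×38.58×0.8215) = 676500 mm³.
d_o = 87.79 mm.

d_o = 87.8 mm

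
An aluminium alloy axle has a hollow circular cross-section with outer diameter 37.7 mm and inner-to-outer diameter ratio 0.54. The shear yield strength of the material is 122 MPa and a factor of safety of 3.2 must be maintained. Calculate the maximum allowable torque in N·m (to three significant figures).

τ_allow = 122/3.2 = 38.12 MPa.
For a hollow shaft T_allow = τ_allow·πd_o³(1−k⁴)/16 with 1−k⁴ = 0.9150, so πd_o³(1−k⁴)/16 = 9626 mm³.
T_allow = 38.12×9626 = 367000 N·mm = 367.0 N·m.

T_allow = 367 N·m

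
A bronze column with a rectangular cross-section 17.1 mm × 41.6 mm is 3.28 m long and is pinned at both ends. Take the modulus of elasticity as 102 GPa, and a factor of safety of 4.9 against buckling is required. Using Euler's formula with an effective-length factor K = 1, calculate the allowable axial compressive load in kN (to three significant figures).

P_allow = 0.331 kN

Buckling occurs about the weak axis: I_min = h·b³/12 = 41.6×17.1³/12 = 17330 mm⁴ (b = 17.1 mm is the smaller dimension).
Effective length L_e = KL = 1×3.28 m = 3280 mm.
Euler critical load P_cr = π²EI/L_e² = π²×102000×17330/3280² = 1622 N.
P_allow = P_cr/n = 1622/4.9 = 331.0 N.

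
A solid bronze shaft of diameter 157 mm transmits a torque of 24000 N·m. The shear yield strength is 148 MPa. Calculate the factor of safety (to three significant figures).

n = 4.69

τ = 16T/(πd³) = 16×2.4000×10^7/(π×157³) = 31.59 MPa.
n = τ_limit/τ = 148/31.59 = 4.686.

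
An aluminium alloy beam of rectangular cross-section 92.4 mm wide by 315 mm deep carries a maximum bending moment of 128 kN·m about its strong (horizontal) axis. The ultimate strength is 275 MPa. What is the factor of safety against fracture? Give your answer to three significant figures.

n = 3.28

Section modulus S = bh²/6 = 92.4×315²/6 = 1.528×10^6 mm³.
σ = M/S = 1.2800×10^8/1.528×10^6 = 83.77 MPa.
n = 275/83.77 = 3.283.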